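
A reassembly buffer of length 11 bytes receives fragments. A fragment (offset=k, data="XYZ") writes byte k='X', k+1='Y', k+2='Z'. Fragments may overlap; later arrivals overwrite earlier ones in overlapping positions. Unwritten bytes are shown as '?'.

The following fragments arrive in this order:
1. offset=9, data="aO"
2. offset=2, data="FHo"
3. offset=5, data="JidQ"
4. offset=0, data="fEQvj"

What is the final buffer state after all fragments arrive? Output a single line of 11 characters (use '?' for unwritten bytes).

Answer: fEQvjJidQaO

Derivation:
Fragment 1: offset=9 data="aO" -> buffer=?????????aO
Fragment 2: offset=2 data="FHo" -> buffer=??FHo????aO
Fragment 3: offset=5 data="JidQ" -> buffer=??FHoJidQaO
Fragment 4: offset=0 data="fEQvj" -> buffer=fEQvjJidQaO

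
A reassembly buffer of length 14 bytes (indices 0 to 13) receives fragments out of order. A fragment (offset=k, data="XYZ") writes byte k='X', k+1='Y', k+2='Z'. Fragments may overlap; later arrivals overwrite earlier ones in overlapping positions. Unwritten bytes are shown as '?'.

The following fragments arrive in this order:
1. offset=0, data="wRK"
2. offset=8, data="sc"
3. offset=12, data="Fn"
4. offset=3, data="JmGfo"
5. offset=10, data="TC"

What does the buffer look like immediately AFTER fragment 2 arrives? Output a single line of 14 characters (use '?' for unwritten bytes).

Answer: wRK?????sc????

Derivation:
Fragment 1: offset=0 data="wRK" -> buffer=wRK???????????
Fragment 2: offset=8 data="sc" -> buffer=wRK?????sc????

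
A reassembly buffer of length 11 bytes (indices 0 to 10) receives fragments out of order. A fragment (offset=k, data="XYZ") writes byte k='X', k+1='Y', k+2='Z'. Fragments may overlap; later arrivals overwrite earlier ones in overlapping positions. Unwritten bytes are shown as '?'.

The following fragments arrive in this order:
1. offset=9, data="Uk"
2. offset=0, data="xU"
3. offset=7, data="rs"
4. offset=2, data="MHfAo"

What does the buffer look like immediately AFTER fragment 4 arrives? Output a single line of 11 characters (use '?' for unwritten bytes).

Fragment 1: offset=9 data="Uk" -> buffer=?????????Uk
Fragment 2: offset=0 data="xU" -> buffer=xU???????Uk
Fragment 3: offset=7 data="rs" -> buffer=xU?????rsUk
Fragment 4: offset=2 data="MHfAo" -> buffer=xUMHfAorsUk

Answer: xUMHfAorsUk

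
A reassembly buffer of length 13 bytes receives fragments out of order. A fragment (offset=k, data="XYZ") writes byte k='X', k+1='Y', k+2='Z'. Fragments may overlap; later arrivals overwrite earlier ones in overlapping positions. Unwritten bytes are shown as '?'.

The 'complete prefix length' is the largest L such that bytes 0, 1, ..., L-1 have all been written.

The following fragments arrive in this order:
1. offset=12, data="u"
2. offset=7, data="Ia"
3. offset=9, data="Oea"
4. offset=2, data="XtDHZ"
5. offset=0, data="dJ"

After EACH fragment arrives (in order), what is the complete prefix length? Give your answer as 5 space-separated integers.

Answer: 0 0 0 0 13

Derivation:
Fragment 1: offset=12 data="u" -> buffer=????????????u -> prefix_len=0
Fragment 2: offset=7 data="Ia" -> buffer=???????Ia???u -> prefix_len=0
Fragment 3: offset=9 data="Oea" -> buffer=???????IaOeau -> prefix_len=0
Fragment 4: offset=2 data="XtDHZ" -> buffer=??XtDHZIaOeau -> prefix_len=0
Fragment 5: offset=0 data="dJ" -> buffer=dJXtDHZIaOeau -> prefix_len=13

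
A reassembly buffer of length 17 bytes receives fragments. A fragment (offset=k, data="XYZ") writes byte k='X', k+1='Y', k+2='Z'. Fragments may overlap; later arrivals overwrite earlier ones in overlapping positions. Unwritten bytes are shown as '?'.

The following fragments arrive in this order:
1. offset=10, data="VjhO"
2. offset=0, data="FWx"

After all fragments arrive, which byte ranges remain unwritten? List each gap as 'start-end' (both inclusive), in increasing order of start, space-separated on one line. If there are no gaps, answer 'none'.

Answer: 3-9 14-16

Derivation:
Fragment 1: offset=10 len=4
Fragment 2: offset=0 len=3
Gaps: 3-9 14-16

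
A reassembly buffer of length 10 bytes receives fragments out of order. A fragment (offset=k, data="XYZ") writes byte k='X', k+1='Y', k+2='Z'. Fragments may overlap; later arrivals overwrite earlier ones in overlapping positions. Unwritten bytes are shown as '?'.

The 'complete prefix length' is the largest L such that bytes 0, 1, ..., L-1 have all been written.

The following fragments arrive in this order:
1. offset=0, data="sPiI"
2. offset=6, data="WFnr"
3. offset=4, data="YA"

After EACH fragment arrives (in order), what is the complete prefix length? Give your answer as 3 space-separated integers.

Fragment 1: offset=0 data="sPiI" -> buffer=sPiI?????? -> prefix_len=4
Fragment 2: offset=6 data="WFnr" -> buffer=sPiI??WFnr -> prefix_len=4
Fragment 3: offset=4 data="YA" -> buffer=sPiIYAWFnr -> prefix_len=10

Answer: 4 4 10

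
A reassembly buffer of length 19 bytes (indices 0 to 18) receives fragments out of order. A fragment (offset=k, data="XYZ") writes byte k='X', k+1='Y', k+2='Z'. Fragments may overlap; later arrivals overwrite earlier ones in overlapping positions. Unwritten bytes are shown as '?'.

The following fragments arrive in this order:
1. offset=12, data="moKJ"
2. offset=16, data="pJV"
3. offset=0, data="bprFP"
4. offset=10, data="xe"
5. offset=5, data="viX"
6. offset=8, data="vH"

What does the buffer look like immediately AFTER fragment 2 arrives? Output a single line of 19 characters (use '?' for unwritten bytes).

Fragment 1: offset=12 data="moKJ" -> buffer=????????????moKJ???
Fragment 2: offset=16 data="pJV" -> buffer=????????????moKJpJV

Answer: ????????????moKJpJV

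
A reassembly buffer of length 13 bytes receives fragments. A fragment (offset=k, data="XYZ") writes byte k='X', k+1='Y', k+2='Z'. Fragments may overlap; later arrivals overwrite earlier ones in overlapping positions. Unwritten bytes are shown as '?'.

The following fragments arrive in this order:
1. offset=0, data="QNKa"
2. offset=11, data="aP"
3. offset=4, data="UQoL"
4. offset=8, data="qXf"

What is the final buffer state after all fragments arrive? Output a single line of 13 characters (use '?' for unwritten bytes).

Answer: QNKaUQoLqXfaP

Derivation:
Fragment 1: offset=0 data="QNKa" -> buffer=QNKa?????????
Fragment 2: offset=11 data="aP" -> buffer=QNKa???????aP
Fragment 3: offset=4 data="UQoL" -> buffer=QNKaUQoL???aP
Fragment 4: offset=8 data="qXf" -> buffer=QNKaUQoLqXfaP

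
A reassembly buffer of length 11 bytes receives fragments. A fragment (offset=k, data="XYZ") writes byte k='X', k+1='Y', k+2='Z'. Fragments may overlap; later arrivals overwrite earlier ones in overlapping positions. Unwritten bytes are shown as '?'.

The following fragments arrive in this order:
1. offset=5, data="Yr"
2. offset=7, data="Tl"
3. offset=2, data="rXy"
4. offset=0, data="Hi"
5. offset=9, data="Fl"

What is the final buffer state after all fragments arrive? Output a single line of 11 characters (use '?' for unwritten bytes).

Answer: HirXyYrTlFl

Derivation:
Fragment 1: offset=5 data="Yr" -> buffer=?????Yr????
Fragment 2: offset=7 data="Tl" -> buffer=?????YrTl??
Fragment 3: offset=2 data="rXy" -> buffer=??rXyYrTl??
Fragment 4: offset=0 data="Hi" -> buffer=HirXyYrTl??
Fragment 5: offset=9 data="Fl" -> buffer=HirXyYrTlFl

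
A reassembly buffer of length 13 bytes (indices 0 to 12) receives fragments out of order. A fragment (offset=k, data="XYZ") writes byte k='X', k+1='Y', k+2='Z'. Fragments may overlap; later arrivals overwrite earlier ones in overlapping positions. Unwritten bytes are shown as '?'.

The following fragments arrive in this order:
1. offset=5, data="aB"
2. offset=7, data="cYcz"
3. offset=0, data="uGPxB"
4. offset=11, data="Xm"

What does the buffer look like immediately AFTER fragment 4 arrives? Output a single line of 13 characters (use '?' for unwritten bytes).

Answer: uGPxBaBcYczXm

Derivation:
Fragment 1: offset=5 data="aB" -> buffer=?????aB??????
Fragment 2: offset=7 data="cYcz" -> buffer=?????aBcYcz??
Fragment 3: offset=0 data="uGPxB" -> buffer=uGPxBaBcYcz??
Fragment 4: offset=11 data="Xm" -> buffer=uGPxBaBcYczXm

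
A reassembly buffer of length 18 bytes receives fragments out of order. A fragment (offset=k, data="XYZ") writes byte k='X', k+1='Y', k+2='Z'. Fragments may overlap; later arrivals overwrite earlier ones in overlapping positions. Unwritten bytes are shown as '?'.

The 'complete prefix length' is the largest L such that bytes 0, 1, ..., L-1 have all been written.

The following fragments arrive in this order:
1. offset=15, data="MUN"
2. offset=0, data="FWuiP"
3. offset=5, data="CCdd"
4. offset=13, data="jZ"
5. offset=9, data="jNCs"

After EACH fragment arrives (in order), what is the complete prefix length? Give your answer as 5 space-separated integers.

Fragment 1: offset=15 data="MUN" -> buffer=???????????????MUN -> prefix_len=0
Fragment 2: offset=0 data="FWuiP" -> buffer=FWuiP??????????MUN -> prefix_len=5
Fragment 3: offset=5 data="CCdd" -> buffer=FWuiPCCdd??????MUN -> prefix_len=9
Fragment 4: offset=13 data="jZ" -> buffer=FWuiPCCdd????jZMUN -> prefix_len=9
Fragment 5: offset=9 data="jNCs" -> buffer=FWuiPCCddjNCsjZMUN -> prefix_len=18

Answer: 0 5 9 9 18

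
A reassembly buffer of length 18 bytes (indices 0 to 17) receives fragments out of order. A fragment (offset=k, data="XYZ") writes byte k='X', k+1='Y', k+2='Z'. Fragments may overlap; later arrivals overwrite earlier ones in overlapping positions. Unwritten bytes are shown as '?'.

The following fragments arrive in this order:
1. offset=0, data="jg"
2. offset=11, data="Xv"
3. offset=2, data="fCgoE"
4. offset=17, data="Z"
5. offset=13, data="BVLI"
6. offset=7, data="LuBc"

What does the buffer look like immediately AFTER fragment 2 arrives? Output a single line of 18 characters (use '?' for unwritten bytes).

Answer: jg?????????Xv?????

Derivation:
Fragment 1: offset=0 data="jg" -> buffer=jg????????????????
Fragment 2: offset=11 data="Xv" -> buffer=jg?????????Xv?????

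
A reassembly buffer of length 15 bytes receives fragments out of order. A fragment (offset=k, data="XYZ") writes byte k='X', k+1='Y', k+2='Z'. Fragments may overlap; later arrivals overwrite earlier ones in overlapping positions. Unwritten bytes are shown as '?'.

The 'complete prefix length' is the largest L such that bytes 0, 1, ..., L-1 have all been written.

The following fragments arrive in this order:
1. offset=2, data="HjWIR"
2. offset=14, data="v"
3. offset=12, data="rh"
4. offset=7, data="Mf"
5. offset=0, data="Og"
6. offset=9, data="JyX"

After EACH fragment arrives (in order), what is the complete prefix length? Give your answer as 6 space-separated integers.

Fragment 1: offset=2 data="HjWIR" -> buffer=??HjWIR???????? -> prefix_len=0
Fragment 2: offset=14 data="v" -> buffer=??HjWIR???????v -> prefix_len=0
Fragment 3: offset=12 data="rh" -> buffer=??HjWIR?????rhv -> prefix_len=0
Fragment 4: offset=7 data="Mf" -> buffer=??HjWIRMf???rhv -> prefix_len=0
Fragment 5: offset=0 data="Og" -> buffer=OgHjWIRMf???rhv -> prefix_len=9
Fragment 6: offset=9 data="JyX" -> buffer=OgHjWIRMfJyXrhv -> prefix_len=15

Answer: 0 0 0 0 9 15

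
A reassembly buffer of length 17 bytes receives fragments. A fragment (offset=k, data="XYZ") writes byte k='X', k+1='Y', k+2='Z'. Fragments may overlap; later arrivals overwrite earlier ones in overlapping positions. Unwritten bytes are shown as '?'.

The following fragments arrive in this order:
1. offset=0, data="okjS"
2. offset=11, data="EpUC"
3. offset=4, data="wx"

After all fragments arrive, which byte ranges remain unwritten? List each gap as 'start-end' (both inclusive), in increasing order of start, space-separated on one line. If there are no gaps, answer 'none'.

Fragment 1: offset=0 len=4
Fragment 2: offset=11 len=4
Fragment 3: offset=4 len=2
Gaps: 6-10 15-16

Answer: 6-10 15-16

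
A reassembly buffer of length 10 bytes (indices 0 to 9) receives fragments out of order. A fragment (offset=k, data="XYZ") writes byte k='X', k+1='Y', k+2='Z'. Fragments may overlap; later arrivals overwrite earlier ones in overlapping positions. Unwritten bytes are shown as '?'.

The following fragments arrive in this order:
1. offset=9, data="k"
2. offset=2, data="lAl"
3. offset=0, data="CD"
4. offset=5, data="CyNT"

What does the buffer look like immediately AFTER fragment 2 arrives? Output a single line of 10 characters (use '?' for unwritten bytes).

Fragment 1: offset=9 data="k" -> buffer=?????????k
Fragment 2: offset=2 data="lAl" -> buffer=??lAl????k

Answer: ??lAl????k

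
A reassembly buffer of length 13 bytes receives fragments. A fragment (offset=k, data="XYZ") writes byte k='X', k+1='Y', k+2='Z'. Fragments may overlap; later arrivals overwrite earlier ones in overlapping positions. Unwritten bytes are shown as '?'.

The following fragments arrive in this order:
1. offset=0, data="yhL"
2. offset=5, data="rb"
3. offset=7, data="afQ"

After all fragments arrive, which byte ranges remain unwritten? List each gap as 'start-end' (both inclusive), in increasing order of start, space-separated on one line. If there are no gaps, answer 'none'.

Fragment 1: offset=0 len=3
Fragment 2: offset=5 len=2
Fragment 3: offset=7 len=3
Gaps: 3-4 10-12

Answer: 3-4 10-12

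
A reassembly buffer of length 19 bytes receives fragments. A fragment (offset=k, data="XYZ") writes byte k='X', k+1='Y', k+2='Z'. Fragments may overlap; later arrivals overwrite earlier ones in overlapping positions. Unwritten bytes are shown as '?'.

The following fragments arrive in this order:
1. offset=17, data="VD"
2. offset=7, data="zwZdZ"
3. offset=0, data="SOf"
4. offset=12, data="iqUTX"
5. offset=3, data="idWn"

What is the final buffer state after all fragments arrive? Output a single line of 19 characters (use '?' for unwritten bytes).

Fragment 1: offset=17 data="VD" -> buffer=?????????????????VD
Fragment 2: offset=7 data="zwZdZ" -> buffer=???????zwZdZ?????VD
Fragment 3: offset=0 data="SOf" -> buffer=SOf????zwZdZ?????VD
Fragment 4: offset=12 data="iqUTX" -> buffer=SOf????zwZdZiqUTXVD
Fragment 5: offset=3 data="idWn" -> buffer=SOfidWnzwZdZiqUTXVD

Answer: SOfidWnzwZdZiqUTXVD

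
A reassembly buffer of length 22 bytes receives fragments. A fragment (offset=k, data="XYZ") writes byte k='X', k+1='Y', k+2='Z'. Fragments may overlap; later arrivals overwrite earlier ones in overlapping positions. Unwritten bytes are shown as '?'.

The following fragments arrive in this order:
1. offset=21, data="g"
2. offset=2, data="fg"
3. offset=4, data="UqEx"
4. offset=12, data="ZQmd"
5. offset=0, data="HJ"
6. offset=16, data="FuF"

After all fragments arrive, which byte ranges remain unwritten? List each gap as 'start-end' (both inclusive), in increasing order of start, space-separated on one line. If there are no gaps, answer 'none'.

Answer: 8-11 19-20

Derivation:
Fragment 1: offset=21 len=1
Fragment 2: offset=2 len=2
Fragment 3: offset=4 len=4
Fragment 4: offset=12 len=4
Fragment 5: offset=0 len=2
Fragment 6: offset=16 len=3
Gaps: 8-11 19-20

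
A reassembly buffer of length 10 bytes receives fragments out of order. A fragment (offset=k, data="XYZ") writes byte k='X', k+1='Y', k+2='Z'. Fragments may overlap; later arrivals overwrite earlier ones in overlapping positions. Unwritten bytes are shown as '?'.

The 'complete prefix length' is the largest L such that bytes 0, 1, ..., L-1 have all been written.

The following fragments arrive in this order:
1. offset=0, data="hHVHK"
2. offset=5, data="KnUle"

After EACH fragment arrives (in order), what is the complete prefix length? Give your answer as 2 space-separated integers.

Fragment 1: offset=0 data="hHVHK" -> buffer=hHVHK????? -> prefix_len=5
Fragment 2: offset=5 data="KnUle" -> buffer=hHVHKKnUle -> prefix_len=10

Answer: 5 10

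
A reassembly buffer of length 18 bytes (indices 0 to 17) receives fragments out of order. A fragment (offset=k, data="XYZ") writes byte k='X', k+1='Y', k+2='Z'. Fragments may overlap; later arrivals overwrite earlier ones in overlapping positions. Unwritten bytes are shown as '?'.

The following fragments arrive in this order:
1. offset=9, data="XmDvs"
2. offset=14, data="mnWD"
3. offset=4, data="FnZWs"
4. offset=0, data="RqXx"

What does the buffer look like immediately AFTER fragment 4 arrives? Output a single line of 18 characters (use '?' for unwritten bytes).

Fragment 1: offset=9 data="XmDvs" -> buffer=?????????XmDvs????
Fragment 2: offset=14 data="mnWD" -> buffer=?????????XmDvsmnWD
Fragment 3: offset=4 data="FnZWs" -> buffer=????FnZWsXmDvsmnWD
Fragment 4: offset=0 data="RqXx" -> buffer=RqXxFnZWsXmDvsmnWD

Answer: RqXxFnZWsXmDvsmnWD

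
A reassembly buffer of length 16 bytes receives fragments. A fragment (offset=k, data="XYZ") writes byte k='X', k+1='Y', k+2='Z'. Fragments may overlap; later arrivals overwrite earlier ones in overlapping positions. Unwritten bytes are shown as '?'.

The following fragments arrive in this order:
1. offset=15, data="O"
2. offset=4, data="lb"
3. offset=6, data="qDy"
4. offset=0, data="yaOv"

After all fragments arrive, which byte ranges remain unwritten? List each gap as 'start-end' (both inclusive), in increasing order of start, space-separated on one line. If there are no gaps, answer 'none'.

Fragment 1: offset=15 len=1
Fragment 2: offset=4 len=2
Fragment 3: offset=6 len=3
Fragment 4: offset=0 len=4
Gaps: 9-14

Answer: 9-14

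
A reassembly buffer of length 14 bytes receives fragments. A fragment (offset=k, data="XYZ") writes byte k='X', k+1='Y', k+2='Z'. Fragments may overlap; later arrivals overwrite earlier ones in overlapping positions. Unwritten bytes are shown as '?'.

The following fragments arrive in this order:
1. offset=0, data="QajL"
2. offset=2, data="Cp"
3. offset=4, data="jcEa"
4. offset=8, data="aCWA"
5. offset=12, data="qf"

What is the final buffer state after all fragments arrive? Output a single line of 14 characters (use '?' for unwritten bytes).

Fragment 1: offset=0 data="QajL" -> buffer=QajL??????????
Fragment 2: offset=2 data="Cp" -> buffer=QaCp??????????
Fragment 3: offset=4 data="jcEa" -> buffer=QaCpjcEa??????
Fragment 4: offset=8 data="aCWA" -> buffer=QaCpjcEaaCWA??
Fragment 5: offset=12 data="qf" -> buffer=QaCpjcEaaCWAqf

Answer: QaCpjcEaaCWAqf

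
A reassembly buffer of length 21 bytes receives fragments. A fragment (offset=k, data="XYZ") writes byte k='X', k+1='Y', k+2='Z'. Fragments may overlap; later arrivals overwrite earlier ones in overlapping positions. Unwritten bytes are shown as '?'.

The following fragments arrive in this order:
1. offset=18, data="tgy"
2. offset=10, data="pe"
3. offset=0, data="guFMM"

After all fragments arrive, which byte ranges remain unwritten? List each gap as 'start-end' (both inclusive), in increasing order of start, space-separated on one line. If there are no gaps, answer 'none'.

Fragment 1: offset=18 len=3
Fragment 2: offset=10 len=2
Fragment 3: offset=0 len=5
Gaps: 5-9 12-17

Answer: 5-9 12-17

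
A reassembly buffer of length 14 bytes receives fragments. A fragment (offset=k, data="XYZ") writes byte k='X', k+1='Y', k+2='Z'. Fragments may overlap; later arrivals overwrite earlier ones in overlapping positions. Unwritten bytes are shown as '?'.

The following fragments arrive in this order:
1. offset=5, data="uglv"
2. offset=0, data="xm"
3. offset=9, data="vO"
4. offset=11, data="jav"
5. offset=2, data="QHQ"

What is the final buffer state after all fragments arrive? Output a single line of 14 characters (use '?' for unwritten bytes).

Answer: xmQHQuglvvOjav

Derivation:
Fragment 1: offset=5 data="uglv" -> buffer=?????uglv?????
Fragment 2: offset=0 data="xm" -> buffer=xm???uglv?????
Fragment 3: offset=9 data="vO" -> buffer=xm???uglvvO???
Fragment 4: offset=11 data="jav" -> buffer=xm???uglvvOjav
Fragment 5: offset=2 data="QHQ" -> buffer=xmQHQuglvvOjav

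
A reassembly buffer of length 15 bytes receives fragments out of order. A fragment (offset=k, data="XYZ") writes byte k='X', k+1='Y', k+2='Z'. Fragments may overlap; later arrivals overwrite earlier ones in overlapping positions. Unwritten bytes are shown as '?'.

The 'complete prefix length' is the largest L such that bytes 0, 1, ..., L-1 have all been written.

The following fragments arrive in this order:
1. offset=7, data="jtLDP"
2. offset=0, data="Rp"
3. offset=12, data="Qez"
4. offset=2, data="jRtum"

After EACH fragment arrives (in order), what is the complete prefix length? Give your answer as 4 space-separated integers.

Fragment 1: offset=7 data="jtLDP" -> buffer=???????jtLDP??? -> prefix_len=0
Fragment 2: offset=0 data="Rp" -> buffer=Rp?????jtLDP??? -> prefix_len=2
Fragment 3: offset=12 data="Qez" -> buffer=Rp?????jtLDPQez -> prefix_len=2
Fragment 4: offset=2 data="jRtum" -> buffer=RpjRtumjtLDPQez -> prefix_len=15

Answer: 0 2 2 15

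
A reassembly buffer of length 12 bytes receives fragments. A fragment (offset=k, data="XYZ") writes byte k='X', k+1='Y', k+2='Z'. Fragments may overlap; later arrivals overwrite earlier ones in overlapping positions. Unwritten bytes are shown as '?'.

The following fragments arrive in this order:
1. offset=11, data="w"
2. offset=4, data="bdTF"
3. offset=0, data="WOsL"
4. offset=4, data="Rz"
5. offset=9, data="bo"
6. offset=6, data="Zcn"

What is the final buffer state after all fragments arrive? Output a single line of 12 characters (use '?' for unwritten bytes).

Fragment 1: offset=11 data="w" -> buffer=???????????w
Fragment 2: offset=4 data="bdTF" -> buffer=????bdTF???w
Fragment 3: offset=0 data="WOsL" -> buffer=WOsLbdTF???w
Fragment 4: offset=4 data="Rz" -> buffer=WOsLRzTF???w
Fragment 5: offset=9 data="bo" -> buffer=WOsLRzTF?bow
Fragment 6: offset=6 data="Zcn" -> buffer=WOsLRzZcnbow

Answer: WOsLRzZcnbow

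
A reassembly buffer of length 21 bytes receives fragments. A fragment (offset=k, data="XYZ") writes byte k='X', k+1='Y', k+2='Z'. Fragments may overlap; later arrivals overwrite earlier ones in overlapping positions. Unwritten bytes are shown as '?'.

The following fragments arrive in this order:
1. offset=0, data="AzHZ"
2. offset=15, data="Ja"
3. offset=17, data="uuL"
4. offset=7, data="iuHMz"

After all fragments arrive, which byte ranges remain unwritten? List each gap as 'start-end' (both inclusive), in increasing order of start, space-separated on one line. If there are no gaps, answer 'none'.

Fragment 1: offset=0 len=4
Fragment 2: offset=15 len=2
Fragment 3: offset=17 len=3
Fragment 4: offset=7 len=5
Gaps: 4-6 12-14 20-20

Answer: 4-6 12-14 20-20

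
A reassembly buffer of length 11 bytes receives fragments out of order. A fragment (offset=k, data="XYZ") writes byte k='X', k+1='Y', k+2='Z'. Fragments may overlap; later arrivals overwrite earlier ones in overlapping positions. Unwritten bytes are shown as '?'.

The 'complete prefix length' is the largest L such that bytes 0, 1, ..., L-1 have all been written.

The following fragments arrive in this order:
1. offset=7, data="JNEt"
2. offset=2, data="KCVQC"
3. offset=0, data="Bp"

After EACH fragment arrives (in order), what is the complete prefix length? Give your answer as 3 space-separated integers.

Fragment 1: offset=7 data="JNEt" -> buffer=???????JNEt -> prefix_len=0
Fragment 2: offset=2 data="KCVQC" -> buffer=??KCVQCJNEt -> prefix_len=0
Fragment 3: offset=0 data="Bp" -> buffer=BpKCVQCJNEt -> prefix_len=11

Answer: 0 0 11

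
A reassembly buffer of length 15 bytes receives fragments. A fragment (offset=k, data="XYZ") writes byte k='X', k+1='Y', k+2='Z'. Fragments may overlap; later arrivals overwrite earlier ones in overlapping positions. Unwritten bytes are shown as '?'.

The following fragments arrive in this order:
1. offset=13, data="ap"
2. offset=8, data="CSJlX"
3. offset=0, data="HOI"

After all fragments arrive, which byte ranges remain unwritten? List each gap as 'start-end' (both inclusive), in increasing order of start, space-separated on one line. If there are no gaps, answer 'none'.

Fragment 1: offset=13 len=2
Fragment 2: offset=8 len=5
Fragment 3: offset=0 len=3
Gaps: 3-7

Answer: 3-7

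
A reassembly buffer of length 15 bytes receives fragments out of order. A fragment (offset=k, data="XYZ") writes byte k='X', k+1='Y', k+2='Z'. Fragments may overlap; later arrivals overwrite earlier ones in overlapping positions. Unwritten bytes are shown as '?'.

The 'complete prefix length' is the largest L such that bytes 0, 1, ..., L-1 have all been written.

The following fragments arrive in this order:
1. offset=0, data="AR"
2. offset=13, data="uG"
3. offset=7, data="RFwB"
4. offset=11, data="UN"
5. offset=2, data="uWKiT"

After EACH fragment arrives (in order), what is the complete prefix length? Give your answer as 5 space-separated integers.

Answer: 2 2 2 2 15

Derivation:
Fragment 1: offset=0 data="AR" -> buffer=AR????????????? -> prefix_len=2
Fragment 2: offset=13 data="uG" -> buffer=AR???????????uG -> prefix_len=2
Fragment 3: offset=7 data="RFwB" -> buffer=AR?????RFwB??uG -> prefix_len=2
Fragment 4: offset=11 data="UN" -> buffer=AR?????RFwBUNuG -> prefix_len=2
Fragment 5: offset=2 data="uWKiT" -> buffer=ARuWKiTRFwBUNuG -> prefix_len=15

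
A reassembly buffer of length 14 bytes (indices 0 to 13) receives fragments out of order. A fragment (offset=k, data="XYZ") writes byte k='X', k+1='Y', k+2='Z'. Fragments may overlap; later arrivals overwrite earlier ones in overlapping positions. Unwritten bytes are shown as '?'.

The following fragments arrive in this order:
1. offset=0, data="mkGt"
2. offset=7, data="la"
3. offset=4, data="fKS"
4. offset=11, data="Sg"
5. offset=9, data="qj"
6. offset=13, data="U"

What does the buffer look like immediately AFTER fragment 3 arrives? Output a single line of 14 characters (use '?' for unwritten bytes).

Answer: mkGtfKSla?????

Derivation:
Fragment 1: offset=0 data="mkGt" -> buffer=mkGt??????????
Fragment 2: offset=7 data="la" -> buffer=mkGt???la?????
Fragment 3: offset=4 data="fKS" -> buffer=mkGtfKSla?????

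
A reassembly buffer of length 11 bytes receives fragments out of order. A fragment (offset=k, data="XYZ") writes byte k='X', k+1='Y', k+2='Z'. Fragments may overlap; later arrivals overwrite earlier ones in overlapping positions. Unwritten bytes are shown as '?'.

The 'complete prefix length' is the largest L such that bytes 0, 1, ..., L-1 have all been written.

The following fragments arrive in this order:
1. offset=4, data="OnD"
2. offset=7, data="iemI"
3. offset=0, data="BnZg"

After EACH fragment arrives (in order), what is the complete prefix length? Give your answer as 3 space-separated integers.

Fragment 1: offset=4 data="OnD" -> buffer=????OnD???? -> prefix_len=0
Fragment 2: offset=7 data="iemI" -> buffer=????OnDiemI -> prefix_len=0
Fragment 3: offset=0 data="BnZg" -> buffer=BnZgOnDiemI -> prefix_len=11

Answer: 0 0 11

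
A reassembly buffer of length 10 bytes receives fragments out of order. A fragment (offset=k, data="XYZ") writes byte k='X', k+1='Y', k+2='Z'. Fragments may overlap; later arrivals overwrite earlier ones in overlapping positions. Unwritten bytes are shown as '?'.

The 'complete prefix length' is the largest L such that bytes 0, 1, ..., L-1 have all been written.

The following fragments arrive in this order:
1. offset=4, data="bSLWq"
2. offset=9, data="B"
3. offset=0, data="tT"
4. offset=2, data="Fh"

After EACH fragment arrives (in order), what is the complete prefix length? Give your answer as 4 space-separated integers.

Fragment 1: offset=4 data="bSLWq" -> buffer=????bSLWq? -> prefix_len=0
Fragment 2: offset=9 data="B" -> buffer=????bSLWqB -> prefix_len=0
Fragment 3: offset=0 data="tT" -> buffer=tT??bSLWqB -> prefix_len=2
Fragment 4: offset=2 data="Fh" -> buffer=tTFhbSLWqB -> prefix_len=10

Answer: 0 0 2 10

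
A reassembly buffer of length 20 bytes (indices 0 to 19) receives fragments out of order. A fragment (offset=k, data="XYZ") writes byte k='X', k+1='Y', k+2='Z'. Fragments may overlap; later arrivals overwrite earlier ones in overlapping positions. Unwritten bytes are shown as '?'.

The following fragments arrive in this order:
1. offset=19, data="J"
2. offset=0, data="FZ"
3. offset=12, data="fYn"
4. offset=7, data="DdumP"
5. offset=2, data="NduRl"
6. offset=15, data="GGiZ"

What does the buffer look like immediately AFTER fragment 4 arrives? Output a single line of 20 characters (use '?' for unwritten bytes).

Fragment 1: offset=19 data="J" -> buffer=???????????????????J
Fragment 2: offset=0 data="FZ" -> buffer=FZ?????????????????J
Fragment 3: offset=12 data="fYn" -> buffer=FZ??????????fYn????J
Fragment 4: offset=7 data="DdumP" -> buffer=FZ?????DdumPfYn????J

Answer: FZ?????DdumPfYn????J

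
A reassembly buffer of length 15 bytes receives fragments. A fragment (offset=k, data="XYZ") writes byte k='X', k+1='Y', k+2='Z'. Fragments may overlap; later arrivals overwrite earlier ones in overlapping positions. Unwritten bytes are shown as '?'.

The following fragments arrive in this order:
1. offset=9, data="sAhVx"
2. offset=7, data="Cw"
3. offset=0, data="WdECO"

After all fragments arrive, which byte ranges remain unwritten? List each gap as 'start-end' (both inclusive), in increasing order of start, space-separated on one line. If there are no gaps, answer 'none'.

Fragment 1: offset=9 len=5
Fragment 2: offset=7 len=2
Fragment 3: offset=0 len=5
Gaps: 5-6 14-14

Answer: 5-6 14-14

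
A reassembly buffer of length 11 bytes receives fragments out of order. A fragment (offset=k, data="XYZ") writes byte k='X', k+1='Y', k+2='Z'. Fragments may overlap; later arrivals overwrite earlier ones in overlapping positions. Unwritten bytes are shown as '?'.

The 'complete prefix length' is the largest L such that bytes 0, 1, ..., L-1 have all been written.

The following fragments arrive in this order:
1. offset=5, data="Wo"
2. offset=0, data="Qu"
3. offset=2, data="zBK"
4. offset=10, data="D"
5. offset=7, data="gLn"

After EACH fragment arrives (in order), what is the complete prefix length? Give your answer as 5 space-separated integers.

Fragment 1: offset=5 data="Wo" -> buffer=?????Wo???? -> prefix_len=0
Fragment 2: offset=0 data="Qu" -> buffer=Qu???Wo???? -> prefix_len=2
Fragment 3: offset=2 data="zBK" -> buffer=QuzBKWo???? -> prefix_len=7
Fragment 4: offset=10 data="D" -> buffer=QuzBKWo???D -> prefix_len=7
Fragment 5: offset=7 data="gLn" -> buffer=QuzBKWogLnD -> prefix_len=11

Answer: 0 2 7 7 11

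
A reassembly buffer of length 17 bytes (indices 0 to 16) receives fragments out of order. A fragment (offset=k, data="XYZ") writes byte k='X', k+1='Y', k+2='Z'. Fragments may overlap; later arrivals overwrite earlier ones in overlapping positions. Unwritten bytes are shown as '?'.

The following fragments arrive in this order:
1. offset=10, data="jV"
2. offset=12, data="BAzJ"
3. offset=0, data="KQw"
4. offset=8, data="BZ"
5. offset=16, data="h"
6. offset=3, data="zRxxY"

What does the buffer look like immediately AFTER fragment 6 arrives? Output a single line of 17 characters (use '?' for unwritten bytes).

Answer: KQwzRxxYBZjVBAzJh

Derivation:
Fragment 1: offset=10 data="jV" -> buffer=??????????jV?????
Fragment 2: offset=12 data="BAzJ" -> buffer=??????????jVBAzJ?
Fragment 3: offset=0 data="KQw" -> buffer=KQw???????jVBAzJ?
Fragment 4: offset=8 data="BZ" -> buffer=KQw?????BZjVBAzJ?
Fragment 5: offset=16 data="h" -> buffer=KQw?????BZjVBAzJh
Fragment 6: offset=3 data="zRxxY" -> buffer=KQwzRxxYBZjVBAzJh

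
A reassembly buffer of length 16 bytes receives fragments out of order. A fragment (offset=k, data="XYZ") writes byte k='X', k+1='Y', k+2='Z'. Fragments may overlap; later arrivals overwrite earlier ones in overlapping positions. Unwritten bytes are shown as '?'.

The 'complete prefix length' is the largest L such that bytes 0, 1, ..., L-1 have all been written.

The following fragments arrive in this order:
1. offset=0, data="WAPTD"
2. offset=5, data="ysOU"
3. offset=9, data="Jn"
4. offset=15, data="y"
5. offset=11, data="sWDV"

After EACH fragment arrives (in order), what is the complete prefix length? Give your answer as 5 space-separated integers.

Answer: 5 9 11 11 16

Derivation:
Fragment 1: offset=0 data="WAPTD" -> buffer=WAPTD??????????? -> prefix_len=5
Fragment 2: offset=5 data="ysOU" -> buffer=WAPTDysOU??????? -> prefix_len=9
Fragment 3: offset=9 data="Jn" -> buffer=WAPTDysOUJn????? -> prefix_len=11
Fragment 4: offset=15 data="y" -> buffer=WAPTDysOUJn????y -> prefix_len=11
Fragment 5: offset=11 data="sWDV" -> buffer=WAPTDysOUJnsWDVy -> prefix_len=16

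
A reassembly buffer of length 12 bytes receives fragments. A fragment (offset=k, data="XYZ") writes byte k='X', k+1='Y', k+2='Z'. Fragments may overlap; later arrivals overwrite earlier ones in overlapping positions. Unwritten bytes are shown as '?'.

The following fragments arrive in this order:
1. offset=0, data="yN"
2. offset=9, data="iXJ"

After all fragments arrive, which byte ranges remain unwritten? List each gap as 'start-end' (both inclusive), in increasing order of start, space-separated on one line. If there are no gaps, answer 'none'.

Answer: 2-8

Derivation:
Fragment 1: offset=0 len=2
Fragment 2: offset=9 len=3
Gaps: 2-8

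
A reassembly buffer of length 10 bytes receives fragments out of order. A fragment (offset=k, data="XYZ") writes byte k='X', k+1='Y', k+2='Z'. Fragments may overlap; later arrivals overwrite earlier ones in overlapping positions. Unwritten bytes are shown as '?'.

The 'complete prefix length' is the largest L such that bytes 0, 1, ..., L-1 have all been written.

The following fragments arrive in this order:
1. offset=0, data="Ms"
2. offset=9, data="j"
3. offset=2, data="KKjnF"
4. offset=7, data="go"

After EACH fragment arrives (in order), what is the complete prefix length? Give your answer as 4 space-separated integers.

Answer: 2 2 7 10

Derivation:
Fragment 1: offset=0 data="Ms" -> buffer=Ms???????? -> prefix_len=2
Fragment 2: offset=9 data="j" -> buffer=Ms???????j -> prefix_len=2
Fragment 3: offset=2 data="KKjnF" -> buffer=MsKKjnF??j -> prefix_len=7
Fragment 4: offset=7 data="go" -> buffer=MsKKjnFgoj -> prefix_len=10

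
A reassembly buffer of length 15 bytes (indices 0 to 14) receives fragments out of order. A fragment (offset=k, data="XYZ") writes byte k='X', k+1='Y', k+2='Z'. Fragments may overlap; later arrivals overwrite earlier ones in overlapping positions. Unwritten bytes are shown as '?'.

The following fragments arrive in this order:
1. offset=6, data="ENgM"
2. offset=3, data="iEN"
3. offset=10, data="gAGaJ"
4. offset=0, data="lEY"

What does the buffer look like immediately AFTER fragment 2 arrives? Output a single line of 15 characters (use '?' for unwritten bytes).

Fragment 1: offset=6 data="ENgM" -> buffer=??????ENgM?????
Fragment 2: offset=3 data="iEN" -> buffer=???iENENgM?????

Answer: ???iENENgM?????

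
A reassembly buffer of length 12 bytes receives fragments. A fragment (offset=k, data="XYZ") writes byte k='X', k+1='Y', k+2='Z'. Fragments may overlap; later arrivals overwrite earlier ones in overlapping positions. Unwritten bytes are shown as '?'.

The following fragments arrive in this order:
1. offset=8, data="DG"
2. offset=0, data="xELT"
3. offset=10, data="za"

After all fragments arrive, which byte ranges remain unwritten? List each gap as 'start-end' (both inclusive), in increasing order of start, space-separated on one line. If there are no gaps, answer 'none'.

Answer: 4-7

Derivation:
Fragment 1: offset=8 len=2
Fragment 2: offset=0 len=4
Fragment 3: offset=10 len=2
Gaps: 4-7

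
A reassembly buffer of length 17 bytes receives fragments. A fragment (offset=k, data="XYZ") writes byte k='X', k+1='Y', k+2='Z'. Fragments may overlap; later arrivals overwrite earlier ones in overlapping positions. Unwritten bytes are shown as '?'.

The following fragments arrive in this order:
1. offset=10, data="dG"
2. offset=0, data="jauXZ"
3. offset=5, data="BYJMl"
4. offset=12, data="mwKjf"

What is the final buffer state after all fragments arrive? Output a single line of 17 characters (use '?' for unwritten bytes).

Fragment 1: offset=10 data="dG" -> buffer=??????????dG?????
Fragment 2: offset=0 data="jauXZ" -> buffer=jauXZ?????dG?????
Fragment 3: offset=5 data="BYJMl" -> buffer=jauXZBYJMldG?????
Fragment 4: offset=12 data="mwKjf" -> buffer=jauXZBYJMldGmwKjf

Answer: jauXZBYJMldGmwKjf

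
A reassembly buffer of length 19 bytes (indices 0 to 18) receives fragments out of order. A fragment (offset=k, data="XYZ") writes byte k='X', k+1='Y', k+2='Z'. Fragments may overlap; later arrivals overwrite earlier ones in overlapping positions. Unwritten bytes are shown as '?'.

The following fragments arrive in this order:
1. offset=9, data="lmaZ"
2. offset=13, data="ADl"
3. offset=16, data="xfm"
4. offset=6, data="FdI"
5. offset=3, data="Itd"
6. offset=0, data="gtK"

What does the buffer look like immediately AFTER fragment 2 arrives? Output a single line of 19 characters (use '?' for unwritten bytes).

Fragment 1: offset=9 data="lmaZ" -> buffer=?????????lmaZ??????
Fragment 2: offset=13 data="ADl" -> buffer=?????????lmaZADl???

Answer: ?????????lmaZADl???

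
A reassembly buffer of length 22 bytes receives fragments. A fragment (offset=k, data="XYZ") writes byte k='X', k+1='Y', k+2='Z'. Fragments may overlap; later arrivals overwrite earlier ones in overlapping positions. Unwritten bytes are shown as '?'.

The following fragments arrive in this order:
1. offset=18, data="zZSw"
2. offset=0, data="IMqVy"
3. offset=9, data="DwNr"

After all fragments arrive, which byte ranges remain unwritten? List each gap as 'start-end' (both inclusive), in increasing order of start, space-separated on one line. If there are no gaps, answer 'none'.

Answer: 5-8 13-17

Derivation:
Fragment 1: offset=18 len=4
Fragment 2: offset=0 len=5
Fragment 3: offset=9 len=4
Gaps: 5-8 13-17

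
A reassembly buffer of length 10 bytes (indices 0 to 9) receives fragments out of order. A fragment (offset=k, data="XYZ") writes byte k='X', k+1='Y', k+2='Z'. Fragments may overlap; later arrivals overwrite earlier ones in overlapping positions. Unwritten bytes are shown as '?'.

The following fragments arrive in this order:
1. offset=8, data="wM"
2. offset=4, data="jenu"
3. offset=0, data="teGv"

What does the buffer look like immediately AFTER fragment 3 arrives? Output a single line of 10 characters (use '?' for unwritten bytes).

Answer: teGvjenuwM

Derivation:
Fragment 1: offset=8 data="wM" -> buffer=????????wM
Fragment 2: offset=4 data="jenu" -> buffer=????jenuwM
Fragment 3: offset=0 data="teGv" -> buffer=teGvjenuwM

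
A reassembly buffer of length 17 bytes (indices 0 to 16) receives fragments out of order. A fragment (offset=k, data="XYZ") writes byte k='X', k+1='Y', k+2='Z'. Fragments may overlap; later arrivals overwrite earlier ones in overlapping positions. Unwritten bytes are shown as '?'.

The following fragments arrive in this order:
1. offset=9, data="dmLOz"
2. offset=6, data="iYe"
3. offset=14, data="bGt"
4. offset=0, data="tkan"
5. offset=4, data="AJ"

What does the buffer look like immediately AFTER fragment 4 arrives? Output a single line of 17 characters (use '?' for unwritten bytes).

Answer: tkan??iYedmLOzbGt

Derivation:
Fragment 1: offset=9 data="dmLOz" -> buffer=?????????dmLOz???
Fragment 2: offset=6 data="iYe" -> buffer=??????iYedmLOz???
Fragment 3: offset=14 data="bGt" -> buffer=??????iYedmLOzbGt
Fragment 4: offset=0 data="tkan" -> buffer=tkan??iYedmLOzbGt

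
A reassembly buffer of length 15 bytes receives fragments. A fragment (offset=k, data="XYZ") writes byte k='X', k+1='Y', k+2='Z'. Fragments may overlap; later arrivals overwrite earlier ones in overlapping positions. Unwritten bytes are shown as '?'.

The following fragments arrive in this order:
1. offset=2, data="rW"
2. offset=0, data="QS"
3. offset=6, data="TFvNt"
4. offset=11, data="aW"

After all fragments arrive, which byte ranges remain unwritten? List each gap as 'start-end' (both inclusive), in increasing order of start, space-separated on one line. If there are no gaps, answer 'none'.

Answer: 4-5 13-14

Derivation:
Fragment 1: offset=2 len=2
Fragment 2: offset=0 len=2
Fragment 3: offset=6 len=5
Fragment 4: offset=11 len=2
Gaps: 4-5 13-14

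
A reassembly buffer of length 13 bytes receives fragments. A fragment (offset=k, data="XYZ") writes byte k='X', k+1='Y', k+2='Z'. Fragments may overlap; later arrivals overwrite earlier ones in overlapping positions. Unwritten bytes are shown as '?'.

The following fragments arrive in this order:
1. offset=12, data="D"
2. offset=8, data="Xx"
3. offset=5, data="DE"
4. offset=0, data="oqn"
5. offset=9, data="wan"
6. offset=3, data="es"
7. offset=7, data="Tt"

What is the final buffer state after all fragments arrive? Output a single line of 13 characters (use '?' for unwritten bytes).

Answer: oqnesDETtwanD

Derivation:
Fragment 1: offset=12 data="D" -> buffer=????????????D
Fragment 2: offset=8 data="Xx" -> buffer=????????Xx??D
Fragment 3: offset=5 data="DE" -> buffer=?????DE?Xx??D
Fragment 4: offset=0 data="oqn" -> buffer=oqn??DE?Xx??D
Fragment 5: offset=9 data="wan" -> buffer=oqn??DE?XwanD
Fragment 6: offset=3 data="es" -> buffer=oqnesDE?XwanD
Fragment 7: offset=7 data="Tt" -> buffer=oqnesDETtwanD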